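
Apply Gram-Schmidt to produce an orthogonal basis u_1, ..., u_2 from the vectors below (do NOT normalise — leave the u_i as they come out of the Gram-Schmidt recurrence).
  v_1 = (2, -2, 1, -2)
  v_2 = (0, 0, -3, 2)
Orthogonal basis:
  u_1 = (2, -2, 1, -2)
  u_2 = (14/13, -14/13, -32/13, 12/13)

Apply the Gram-Schmidt recurrence
  u_1 = v_1
  u_i = v_i − Σ_{j<i} ((v_i · u_j) / (u_j · u_j)) · u_j.

Step by step this gives:
  u_1 = (2, -2, 1, -2)
  u_2 = (14/13, -14/13, -32/13, 12/13)

Orthogonality check:
  u_2 · u_1 = 0 (should be 0)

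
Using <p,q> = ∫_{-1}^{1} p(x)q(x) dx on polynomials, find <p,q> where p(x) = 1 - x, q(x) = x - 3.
<p,q> = -20/3

Expand the product: p(x)·q(x) = -x^2 + 4*x - 3.
∫_{-1}^{1} of each monomial x^k gives [2/(k+1) if k even, 0 if k odd]. Integrating term-by-term (or equivalently evaluating the antiderivative F(x) = -x^3/3 + 2*x^2 - 3*x at the endpoints):
  F(1) − F(−1) = -4/3 − (16/3) = -20/3.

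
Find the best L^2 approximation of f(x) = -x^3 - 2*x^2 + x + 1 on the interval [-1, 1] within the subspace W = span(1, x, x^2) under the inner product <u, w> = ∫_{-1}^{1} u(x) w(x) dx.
g(x) = -2*x^2 + 2*x/5 + 1

The best approximation g ∈ W is the orthogonal projection of f onto W. Writing g = a_0 + a_1 x + a_2 x^2, the coefficients solve the normal equations G · a = b where
  G_{ij} = <φ_i, φ_j> and b_i = <f, φ_i>, with φ_0 = 1, φ_1 = x, φ_2 = x^2.
G =
  [2, 0, 2/3]
  [0, 2/3, 0]
  [2/3, 0, 2/5],
b = (2/3, 4/15, -2/15).
Solving gives a_0 = 1, a_1 = 2/5, a_2 = -2, so
  g(x) = -2*x^2 + 2*x/5 + 1.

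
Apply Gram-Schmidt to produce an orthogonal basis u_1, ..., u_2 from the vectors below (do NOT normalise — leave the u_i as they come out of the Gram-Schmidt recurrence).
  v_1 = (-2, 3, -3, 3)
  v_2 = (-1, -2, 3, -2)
Orthogonal basis:
  u_1 = (-2, 3, -3, 3)
  u_2 = (-69/31, -5/31, 36/31, -5/31)

Apply the Gram-Schmidt recurrence
  u_1 = v_1
  u_i = v_i − Σ_{j<i} ((v_i · u_j) / (u_j · u_j)) · u_j.

Step by step this gives:
  u_1 = (-2, 3, -3, 3)
  u_2 = (-69/31, -5/31, 36/31, -5/31)

Orthogonality check:
  u_2 · u_1 = 0 (should be 0)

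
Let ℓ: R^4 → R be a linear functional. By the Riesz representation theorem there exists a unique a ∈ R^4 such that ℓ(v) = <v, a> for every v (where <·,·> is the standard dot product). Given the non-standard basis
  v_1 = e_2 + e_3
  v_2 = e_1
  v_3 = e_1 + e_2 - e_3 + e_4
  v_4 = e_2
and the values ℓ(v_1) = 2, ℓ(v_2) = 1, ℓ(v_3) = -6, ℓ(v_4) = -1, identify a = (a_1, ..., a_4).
a = (1, -1, 3, -3)

Write a = (a_1, ..., a_4) in the standard basis. For each basis vector v_i, ℓ(v_i) = <v_i, a> is a linear equation in the a_j's. Collect the n equations into a matrix system V a = ℓ, where row i of V is v_i (expressed in the standard basis). Since V is invertible (lower-triangular with 1s on the diagonal, up to permutation), solve by back-substitution:
  V =
[[0, 1, 1, 0],
 [1, 0, 0, 0],
 [1, 1, -1, 1],
 [0, 1, 0, 0]]
  V a = (2, 1, -6, -1)
Solving gives a = (1, -1, 3, -3).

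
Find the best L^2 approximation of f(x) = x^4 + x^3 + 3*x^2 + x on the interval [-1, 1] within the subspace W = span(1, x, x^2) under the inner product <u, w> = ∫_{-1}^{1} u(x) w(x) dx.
g(x) = 27*x^2/7 + 8*x/5 - 3/35

The best approximation g ∈ W is the orthogonal projection of f onto W. Writing g = a_0 + a_1 x + a_2 x^2, the coefficients solve the normal equations G · a = b where
  G_{ij} = <φ_i, φ_j> and b_i = <f, φ_i>, with φ_0 = 1, φ_1 = x, φ_2 = x^2.
G =
  [2, 0, 2/3]
  [0, 2/3, 0]
  [2/3, 0, 2/5],
b = (12/5, 16/15, 52/35).
Solving gives a_0 = -3/35, a_1 = 8/5, a_2 = 27/7, so
  g(x) = 27*x^2/7 + 8*x/5 - 3/35.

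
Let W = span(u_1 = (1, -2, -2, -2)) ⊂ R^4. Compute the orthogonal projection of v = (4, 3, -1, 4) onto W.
proj_W(v) = (-8/13, 16/13, 16/13, 16/13)

Set up U = [u_1 | ... | u_1] ∈ R^(4×1). The projector onto W = col(U) is P = U (U^T U)^(-1) U^T.
Compute U^T U =
  [13],
and U^T v = (-8).
Solve U^T U · c = U^T v for the coefficients: c = (-8/13). The projection is proj_W(v) = U c.
Check: (v - proj_W(v)) · u_1 = 0  (should be 0).
Result: proj_W(v) = (-8/13, 16/13, 16/13, 16/13).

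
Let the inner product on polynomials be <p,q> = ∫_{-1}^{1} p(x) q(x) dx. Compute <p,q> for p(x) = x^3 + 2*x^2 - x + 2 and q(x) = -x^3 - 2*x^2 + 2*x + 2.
<p,q> = 628/105

Expand the product: p(x)·q(x) = -x^6 - 4*x^5 - x^4 + 6*x^3 - 2*x^2 + 2*x + 4.
∫_{-1}^{1} of each monomial x^k gives [2/(k+1) if k even, 0 if k odd]. Integrating term-by-term (or equivalently evaluating the antiderivative F(x) = -x^7/7 - 2*x^6/3 - x^5/5 + 3*x^4/2 - 2*x^3/3 + x^2 + 4*x at the endpoints):
  F(1) − F(−1) = 1013/210 − (-81/70) = 628/105.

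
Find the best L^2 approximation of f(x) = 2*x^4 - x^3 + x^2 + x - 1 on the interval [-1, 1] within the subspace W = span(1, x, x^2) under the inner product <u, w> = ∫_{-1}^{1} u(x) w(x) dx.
g(x) = 19*x^2/7 + 2*x/5 - 41/35

The best approximation g ∈ W is the orthogonal projection of f onto W. Writing g = a_0 + a_1 x + a_2 x^2, the coefficients solve the normal equations G · a = b where
  G_{ij} = <φ_i, φ_j> and b_i = <f, φ_i>, with φ_0 = 1, φ_1 = x, φ_2 = x^2.
G =
  [2, 0, 2/3]
  [0, 2/3, 0]
  [2/3, 0, 2/5],
b = (-8/15, 4/15, 32/105).
Solving gives a_0 = -41/35, a_1 = 2/5, a_2 = 19/7, so
  g(x) = 19*x^2/7 + 2*x/5 - 41/35.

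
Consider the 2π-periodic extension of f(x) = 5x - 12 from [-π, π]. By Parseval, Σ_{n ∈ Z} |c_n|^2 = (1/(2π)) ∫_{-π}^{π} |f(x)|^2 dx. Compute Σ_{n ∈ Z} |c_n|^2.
Σ |c_n|^2 = 25π^2/3 + 144

Expand and integrate term by term over [-π, π]:
  ∫ (5x)^2 dx = 25·(2π^3/3); ∫ 2·5·(-12)·x dx = 0 (odd integrand); ∫ (-12)^2 dx = 144·2π.
So (1/(2π)) ∫_{-π}^{π} (5x - 12)^2 dx = 25π^2/3 + 144 = 25π^2/3 + 144.
Parseval ⇒ Σ |c_n|^2 = 25π^2/3 + 144.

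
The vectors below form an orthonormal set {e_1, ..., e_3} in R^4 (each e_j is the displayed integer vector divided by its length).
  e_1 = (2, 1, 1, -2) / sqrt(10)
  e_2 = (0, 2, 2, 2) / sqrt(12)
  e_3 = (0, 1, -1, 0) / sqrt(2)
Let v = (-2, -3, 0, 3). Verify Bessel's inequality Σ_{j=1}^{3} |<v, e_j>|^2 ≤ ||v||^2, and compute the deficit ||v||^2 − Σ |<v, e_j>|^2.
Σ |<v, e_j>|^2 = 107/5; ||v||^2 = 22; deficit = 3/5

Write each e_j = u_j / sqrt(<u_j, u_j>) where u_j is the displayed integer vector. Then <v, e_j> = <v, u_j> / sqrt(<u_j, u_j>), so |<v, e_j>|^2 = <v, u_j>^2 / <u_j, u_j>.
Coefficients: <v, e_1> = -13/sqrt(10), <v, e_2> = 0/sqrt(12), <v, e_3> = -3/sqrt(2).
Square and sum: Σ |<v, e_j>|^2 = 107/5.
Compute ||v||^2 = v·v = 22.
Deficit = 22 − 107/5 = 3/5 ≥ 0, confirming Bessel's inequality. (The deficit equals ||v − Σ <v,e_j> e_j||^2, the squared distance from v to span{e_j}.)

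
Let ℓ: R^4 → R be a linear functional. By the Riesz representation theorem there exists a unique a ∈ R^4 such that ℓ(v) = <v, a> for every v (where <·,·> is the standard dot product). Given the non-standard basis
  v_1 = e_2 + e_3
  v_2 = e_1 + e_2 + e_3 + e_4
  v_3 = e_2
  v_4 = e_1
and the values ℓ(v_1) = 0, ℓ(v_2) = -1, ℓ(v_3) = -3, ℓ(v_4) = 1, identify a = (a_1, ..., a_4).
a = (1, -3, 3, -2)

Write a = (a_1, ..., a_4) in the standard basis. For each basis vector v_i, ℓ(v_i) = <v_i, a> is a linear equation in the a_j's. Collect the n equations into a matrix system V a = ℓ, where row i of V is v_i (expressed in the standard basis). Since V is invertible (lower-triangular with 1s on the diagonal, up to permutation), solve by back-substitution:
  V =
[[0, 1, 1, 0],
 [1, 1, 1, 1],
 [0, 1, 0, 0],
 [1, 0, 0, 0]]
  V a = (0, -1, -3, 1)
Solving gives a = (1, -3, 3, -2).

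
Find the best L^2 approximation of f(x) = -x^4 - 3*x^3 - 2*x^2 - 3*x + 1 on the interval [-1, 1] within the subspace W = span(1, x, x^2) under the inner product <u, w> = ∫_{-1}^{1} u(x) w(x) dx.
g(x) = -20*x^2/7 - 24*x/5 + 38/35

The best approximation g ∈ W is the orthogonal projection of f onto W. Writing g = a_0 + a_1 x + a_2 x^2, the coefficients solve the normal equations G · a = b where
  G_{ij} = <φ_i, φ_j> and b_i = <f, φ_i>, with φ_0 = 1, φ_1 = x, φ_2 = x^2.
G =
  [2, 0, 2/3]
  [0, 2/3, 0]
  [2/3, 0, 2/5],
b = (4/15, -16/5, -44/105).
Solving gives a_0 = 38/35, a_1 = -24/5, a_2 = -20/7, so
  g(x) = -20*x^2/7 - 24*x/5 + 38/35.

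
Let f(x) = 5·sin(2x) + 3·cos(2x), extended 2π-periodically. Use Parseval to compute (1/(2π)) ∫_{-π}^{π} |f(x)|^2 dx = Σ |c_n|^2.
Σ |c_n|^2 = 17

Expand |f|^2 and use orthogonality of {sin(nx), cos(mx)} on [-π, π]:
  ∫_{-π}^{π} sin(nx)^2 dx = π, ∫ cos(mx)^2 dx = π, and cross terms integrate to 0.
So ∫_{-π}^{π} f(x)^2 dx = 5^2 · π + 3^2 · π = (25 + 9)π.
Divide by 2π: (25 + 9)/2 = 17.
By Parseval, this equals Σ |c_n|^2.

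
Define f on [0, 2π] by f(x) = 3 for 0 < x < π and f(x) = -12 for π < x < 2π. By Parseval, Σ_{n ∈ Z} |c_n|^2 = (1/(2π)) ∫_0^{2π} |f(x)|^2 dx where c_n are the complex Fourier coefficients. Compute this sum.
Σ |c_n|^2 = 153/2

Parseval equates the L^2 energy of f (normalised by 1/(2π)) with the ℓ^2 sum of its Fourier coefficients: (1/(2π)) ∫_0^{2π} |f|^2 = Σ |c_n|^2.
Compute the left side: (1/(2π)) [∫_0^π 3^2 dx + ∫_π^{2π} (-12)^2 dx] = (1/(2π)) · (9π + 144π) = (9 + 144)/2 = 153/2.
So Σ_{n ∈ Z} |c_n|^2 = 153/2.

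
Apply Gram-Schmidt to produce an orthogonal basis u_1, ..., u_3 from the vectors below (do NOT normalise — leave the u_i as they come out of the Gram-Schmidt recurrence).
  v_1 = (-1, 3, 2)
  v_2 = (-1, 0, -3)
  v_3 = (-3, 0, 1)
Orthogonal basis:
  u_1 = (-1, 3, 2)
  u_2 = (-19/14, 15/14, -16/7)
  u_3 = (-54/23, -30/23, 18/23)

Apply the Gram-Schmidt recurrence
  u_1 = v_1
  u_i = v_i − Σ_{j<i} ((v_i · u_j) / (u_j · u_j)) · u_j.

Step by step this gives:
  u_1 = (-1, 3, 2)
  u_2 = (-19/14, 15/14, -16/7)
  u_3 = (-54/23, -30/23, 18/23)

Orthogonality check:
  u_2 · u_1 = 0 (should be 0)
  u_3 · u_1 = 0 (should be 0)
  u_3 · u_2 = 0 (should be 0)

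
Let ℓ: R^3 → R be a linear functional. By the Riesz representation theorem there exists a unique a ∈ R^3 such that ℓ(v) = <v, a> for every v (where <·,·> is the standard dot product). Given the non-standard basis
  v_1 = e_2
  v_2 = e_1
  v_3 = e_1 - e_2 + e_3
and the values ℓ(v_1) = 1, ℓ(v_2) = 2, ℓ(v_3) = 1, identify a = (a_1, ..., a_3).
a = (2, 1, 0)

Write a = (a_1, ..., a_3) in the standard basis. For each basis vector v_i, ℓ(v_i) = <v_i, a> is a linear equation in the a_j's. Collect the n equations into a matrix system V a = ℓ, where row i of V is v_i (expressed in the standard basis). Since V is invertible (lower-triangular with 1s on the diagonal, up to permutation), solve by back-substitution:
  V =
[[0, 1, 0],
 [1, 0, 0],
 [1, -1, 1]]
  V a = (1, 2, 1)
Solving gives a = (2, 1, 0).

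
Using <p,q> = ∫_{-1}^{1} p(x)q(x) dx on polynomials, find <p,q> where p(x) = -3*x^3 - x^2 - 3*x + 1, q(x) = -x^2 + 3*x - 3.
<p,q> = -208/15

Expand the product: p(x)·q(x) = 3*x^5 - 8*x^4 + 9*x^3 - 7*x^2 + 12*x - 3.
∫_{-1}^{1} of each monomial x^k gives [2/(k+1) if k even, 0 if k odd]. Integrating term-by-term (or equivalently evaluating the antiderivative F(x) = x^6/2 - 8*x^5/5 + 9*x^4/4 - 7*x^3/3 + 6*x^2 - 3*x at the endpoints):
  F(1) − F(−1) = 109/60 − (941/60) = -208/15.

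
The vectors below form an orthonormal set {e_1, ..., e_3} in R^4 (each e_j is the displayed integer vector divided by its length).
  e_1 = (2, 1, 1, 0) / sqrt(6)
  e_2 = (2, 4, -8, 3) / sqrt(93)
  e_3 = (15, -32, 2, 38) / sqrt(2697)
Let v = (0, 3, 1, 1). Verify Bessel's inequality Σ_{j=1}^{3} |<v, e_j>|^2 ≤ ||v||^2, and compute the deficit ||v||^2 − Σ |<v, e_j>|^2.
Σ |<v, e_j>|^2 = 379/87; ||v||^2 = 11; deficit = 578/87

Write each e_j = u_j / sqrt(<u_j, u_j>) where u_j is the displayed integer vector. Then <v, e_j> = <v, u_j> / sqrt(<u_j, u_j>), so |<v, e_j>|^2 = <v, u_j>^2 / <u_j, u_j>.
Coefficients: <v, e_1> = 4/sqrt(6), <v, e_2> = 7/sqrt(93), <v, e_3> = -56/sqrt(2697).
Square and sum: Σ |<v, e_j>|^2 = 379/87.
Compute ||v||^2 = v·v = 11.
Deficit = 11 − 379/87 = 578/87 ≥ 0, confirming Bessel's inequality. (The deficit equals ||v − Σ <v,e_j> e_j||^2, the squared distance from v to span{e_j}.)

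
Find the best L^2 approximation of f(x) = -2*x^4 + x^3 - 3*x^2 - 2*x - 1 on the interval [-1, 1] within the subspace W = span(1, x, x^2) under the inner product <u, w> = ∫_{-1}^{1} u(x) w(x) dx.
g(x) = -33*x^2/7 - 7*x/5 - 29/35

The best approximation g ∈ W is the orthogonal projection of f onto W. Writing g = a_0 + a_1 x + a_2 x^2, the coefficients solve the normal equations G · a = b where
  G_{ij} = <φ_i, φ_j> and b_i = <f, φ_i>, with φ_0 = 1, φ_1 = x, φ_2 = x^2.
G =
  [2, 0, 2/3]
  [0, 2/3, 0]
  [2/3, 0, 2/5],
b = (-24/5, -14/15, -256/105).
Solving gives a_0 = -29/35, a_1 = -7/5, a_2 = -33/7, so
  g(x) = -33*x^2/7 - 7*x/5 - 29/35.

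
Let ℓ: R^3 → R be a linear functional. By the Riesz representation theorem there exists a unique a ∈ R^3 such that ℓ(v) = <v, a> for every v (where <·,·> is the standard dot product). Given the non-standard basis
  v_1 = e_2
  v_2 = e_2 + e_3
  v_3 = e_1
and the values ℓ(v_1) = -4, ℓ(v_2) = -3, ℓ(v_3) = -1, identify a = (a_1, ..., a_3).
a = (-1, -4, 1)

Write a = (a_1, ..., a_3) in the standard basis. For each basis vector v_i, ℓ(v_i) = <v_i, a> is a linear equation in the a_j's. Collect the n equations into a matrix system V a = ℓ, where row i of V is v_i (expressed in the standard basis). Since V is invertible (lower-triangular with 1s on the diagonal, up to permutation), solve by back-substitution:
  V =
[[0, 1, 0],
 [0, 1, 1],
 [1, 0, 0]]
  V a = (-4, -3, -1)
Solving gives a = (-1, -4, 1).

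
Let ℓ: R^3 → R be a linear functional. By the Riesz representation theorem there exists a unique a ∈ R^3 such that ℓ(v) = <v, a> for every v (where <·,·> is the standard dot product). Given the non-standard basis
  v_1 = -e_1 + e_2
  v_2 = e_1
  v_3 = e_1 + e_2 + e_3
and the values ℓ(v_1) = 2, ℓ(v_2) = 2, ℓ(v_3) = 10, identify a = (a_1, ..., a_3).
a = (2, 4, 4)

Write a = (a_1, ..., a_3) in the standard basis. For each basis vector v_i, ℓ(v_i) = <v_i, a> is a linear equation in the a_j's. Collect the n equations into a matrix system V a = ℓ, where row i of V is v_i (expressed in the standard basis). Since V is invertible (lower-triangular with 1s on the diagonal, up to permutation), solve by back-substitution:
  V =
[[-1, 1, 0],
 [1, 0, 0],
 [1, 1, 1]]
  V a = (2, 2, 10)
Solving gives a = (2, 4, 4).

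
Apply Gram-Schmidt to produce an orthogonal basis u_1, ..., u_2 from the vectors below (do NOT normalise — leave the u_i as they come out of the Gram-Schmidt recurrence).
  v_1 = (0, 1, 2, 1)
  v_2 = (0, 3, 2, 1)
Orthogonal basis:
  u_1 = (0, 1, 2, 1)
  u_2 = (0, 5/3, -2/3, -1/3)

Apply the Gram-Schmidt recurrence
  u_1 = v_1
  u_i = v_i − Σ_{j<i} ((v_i · u_j) / (u_j · u_j)) · u_j.

Step by step this gives:
  u_1 = (0, 1, 2, 1)
  u_2 = (0, 5/3, -2/3, -1/3)

Orthogonality check:
  u_2 · u_1 = 0 (should be 0)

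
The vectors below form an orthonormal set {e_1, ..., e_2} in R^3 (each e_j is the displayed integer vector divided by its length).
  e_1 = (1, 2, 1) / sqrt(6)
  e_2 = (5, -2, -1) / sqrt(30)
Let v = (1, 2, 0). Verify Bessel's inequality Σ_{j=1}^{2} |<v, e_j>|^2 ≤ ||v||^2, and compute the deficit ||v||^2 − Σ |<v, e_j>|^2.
Σ |<v, e_j>|^2 = 21/5; ||v||^2 = 5; deficit = 4/5

Write each e_j = u_j / sqrt(<u_j, u_j>) where u_j is the displayed integer vector. Then <v, e_j> = <v, u_j> / sqrt(<u_j, u_j>), so |<v, e_j>|^2 = <v, u_j>^2 / <u_j, u_j>.
Coefficients: <v, e_1> = 5/sqrt(6), <v, e_2> = 1/sqrt(30).
Square and sum: Σ |<v, e_j>|^2 = 21/5.
Compute ||v||^2 = v·v = 5.
Deficit = 5 − 21/5 = 4/5 ≥ 0, confirming Bessel's inequality. (The deficit equals ||v − Σ <v,e_j> e_j||^2, the squared distance from v to span{e_j}.)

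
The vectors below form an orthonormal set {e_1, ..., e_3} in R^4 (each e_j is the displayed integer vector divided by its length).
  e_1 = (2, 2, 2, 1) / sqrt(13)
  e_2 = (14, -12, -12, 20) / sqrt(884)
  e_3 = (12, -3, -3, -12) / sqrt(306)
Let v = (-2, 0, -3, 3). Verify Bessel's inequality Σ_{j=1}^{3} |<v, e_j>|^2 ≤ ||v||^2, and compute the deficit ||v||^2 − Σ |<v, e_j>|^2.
Σ |<v, e_j>|^2 = 35/2; ||v||^2 = 22; deficit = 9/2

Write each e_j = u_j / sqrt(<u_j, u_j>) where u_j is the displayed integer vector. Then <v, e_j> = <v, u_j> / sqrt(<u_j, u_j>), so |<v, e_j>|^2 = <v, u_j>^2 / <u_j, u_j>.
Coefficients: <v, e_1> = -7/sqrt(13), <v, e_2> = 68/sqrt(884), <v, e_3> = -51/sqrt(306).
Square and sum: Σ |<v, e_j>|^2 = 35/2.
Compute ||v||^2 = v·v = 22.
Deficit = 22 − 35/2 = 9/2 ≥ 0, confirming Bessel's inequality. (The deficit equals ||v − Σ <v,e_j> e_j||^2, the squared distance from v to span{e_j}.)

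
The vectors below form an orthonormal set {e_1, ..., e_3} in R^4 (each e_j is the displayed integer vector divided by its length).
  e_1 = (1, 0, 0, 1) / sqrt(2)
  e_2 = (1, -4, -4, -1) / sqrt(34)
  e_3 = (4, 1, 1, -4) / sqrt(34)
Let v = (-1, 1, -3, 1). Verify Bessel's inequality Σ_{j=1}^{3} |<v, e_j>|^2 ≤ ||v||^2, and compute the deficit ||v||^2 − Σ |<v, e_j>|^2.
Σ |<v, e_j>|^2 = 4; ||v||^2 = 12; deficit = 8

Write each e_j = u_j / sqrt(<u_j, u_j>) where u_j is the displayed integer vector. Then <v, e_j> = <v, u_j> / sqrt(<u_j, u_j>), so |<v, e_j>|^2 = <v, u_j>^2 / <u_j, u_j>.
Coefficients: <v, e_1> = 0/sqrt(2), <v, e_2> = 6/sqrt(34), <v, e_3> = -10/sqrt(34).
Square and sum: Σ |<v, e_j>|^2 = 4.
Compute ||v||^2 = v·v = 12.
Deficit = 12 − 4 = 8 ≥ 0, confirming Bessel's inequality. (The deficit equals ||v − Σ <v,e_j> e_j||^2, the squared distance from v to span{e_j}.)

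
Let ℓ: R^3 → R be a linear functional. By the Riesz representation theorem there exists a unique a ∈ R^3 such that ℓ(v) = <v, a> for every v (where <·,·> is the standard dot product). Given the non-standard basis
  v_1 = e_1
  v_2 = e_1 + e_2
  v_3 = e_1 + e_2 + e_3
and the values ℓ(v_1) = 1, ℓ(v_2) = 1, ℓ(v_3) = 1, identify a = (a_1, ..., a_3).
a = (1, 0, 0)

Write a = (a_1, ..., a_3) in the standard basis. For each basis vector v_i, ℓ(v_i) = <v_i, a> is a linear equation in the a_j's. Collect the n equations into a matrix system V a = ℓ, where row i of V is v_i (expressed in the standard basis). Since V is invertible (lower-triangular with 1s on the diagonal, up to permutation), solve by back-substitution:
  V =
[[1, 0, 0],
 [1, 1, 0],
 [1, 1, 1]]
  V a = (1, 1, 1)
Solving gives a = (1, 0, 0).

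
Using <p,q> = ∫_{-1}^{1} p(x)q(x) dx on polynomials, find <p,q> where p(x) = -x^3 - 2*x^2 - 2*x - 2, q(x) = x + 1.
<p,q> = -106/15

Expand the product: p(x)·q(x) = -x^4 - 3*x^3 - 4*x^2 - 4*x - 2.
∫_{-1}^{1} of each monomial x^k gives [2/(k+1) if k even, 0 if k odd]. Integrating term-by-term (or equivalently evaluating the antiderivative F(x) = -x^5/5 - 3*x^4/4 - 4*x^3/3 - 2*x^2 - 2*x at the endpoints):
  F(1) − F(−1) = -377/60 − (47/60) = -106/15.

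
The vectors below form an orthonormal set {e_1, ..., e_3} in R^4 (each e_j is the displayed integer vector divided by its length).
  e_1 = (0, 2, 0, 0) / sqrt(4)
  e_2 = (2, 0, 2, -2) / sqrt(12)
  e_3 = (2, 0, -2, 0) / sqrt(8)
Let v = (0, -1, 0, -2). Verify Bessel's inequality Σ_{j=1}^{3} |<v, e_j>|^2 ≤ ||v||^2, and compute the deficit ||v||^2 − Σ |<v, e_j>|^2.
Σ |<v, e_j>|^2 = 7/3; ||v||^2 = 5; deficit = 8/3

Write each e_j = u_j / sqrt(<u_j, u_j>) where u_j is the displayed integer vector. Then <v, e_j> = <v, u_j> / sqrt(<u_j, u_j>), so |<v, e_j>|^2 = <v, u_j>^2 / <u_j, u_j>.
Coefficients: <v, e_1> = -2/sqrt(4), <v, e_2> = 4/sqrt(12), <v, e_3> = 0/sqrt(8).
Square and sum: Σ |<v, e_j>|^2 = 7/3.
Compute ||v||^2 = v·v = 5.
Deficit = 5 − 7/3 = 8/3 ≥ 0, confirming Bessel's inequality. (The deficit equals ||v − Σ <v,e_j> e_j||^2, the squared distance from v to span{e_j}.)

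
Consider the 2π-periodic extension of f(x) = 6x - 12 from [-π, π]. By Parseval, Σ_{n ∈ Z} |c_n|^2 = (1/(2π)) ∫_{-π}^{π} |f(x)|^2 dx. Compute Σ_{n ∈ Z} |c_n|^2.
Σ |c_n|^2 = 12π^2 + 144

Expand and integrate term by term over [-π, π]:
  ∫ (6x)^2 dx = 36·(2π^3/3); ∫ 2·6·(-12)·x dx = 0 (odd integrand); ∫ (-12)^2 dx = 144·2π.
So (1/(2π)) ∫_{-π}^{π} (6x - 12)^2 dx = 36π^2/3 + 144 = 12π^2 + 144.
Parseval ⇒ Σ |c_n|^2 = 12π^2 + 144.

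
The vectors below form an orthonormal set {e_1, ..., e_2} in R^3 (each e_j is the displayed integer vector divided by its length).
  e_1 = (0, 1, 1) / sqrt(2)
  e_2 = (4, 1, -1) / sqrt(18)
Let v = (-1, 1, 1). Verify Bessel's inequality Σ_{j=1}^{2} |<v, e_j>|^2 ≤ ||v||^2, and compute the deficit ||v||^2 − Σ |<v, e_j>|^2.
Σ |<v, e_j>|^2 = 26/9; ||v||^2 = 3; deficit = 1/9

Write each e_j = u_j / sqrt(<u_j, u_j>) where u_j is the displayed integer vector. Then <v, e_j> = <v, u_j> / sqrt(<u_j, u_j>), so |<v, e_j>|^2 = <v, u_j>^2 / <u_j, u_j>.
Coefficients: <v, e_1> = 2/sqrt(2), <v, e_2> = -4/sqrt(18).
Square and sum: Σ |<v, e_j>|^2 = 26/9.
Compute ||v||^2 = v·v = 3.
Deficit = 3 − 26/9 = 1/9 ≥ 0, confirming Bessel's inequality. (The deficit equals ||v − Σ <v,e_j> e_j||^2, the squared distance from v to span{e_j}.)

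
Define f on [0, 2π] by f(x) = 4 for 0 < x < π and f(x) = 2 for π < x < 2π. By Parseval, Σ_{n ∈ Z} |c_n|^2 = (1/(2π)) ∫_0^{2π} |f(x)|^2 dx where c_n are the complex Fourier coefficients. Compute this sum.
Σ |c_n|^2 = 10

Parseval equates the L^2 energy of f (normalised by 1/(2π)) with the ℓ^2 sum of its Fourier coefficients: (1/(2π)) ∫_0^{2π} |f|^2 = Σ |c_n|^2.
Compute the left side: (1/(2π)) [∫_0^π 4^2 dx + ∫_π^{2π} 2^2 dx] = (1/(2π)) · (16π + 4π) = (16 + 4)/2 = 10.
So Σ_{n ∈ Z} |c_n|^2 = 10.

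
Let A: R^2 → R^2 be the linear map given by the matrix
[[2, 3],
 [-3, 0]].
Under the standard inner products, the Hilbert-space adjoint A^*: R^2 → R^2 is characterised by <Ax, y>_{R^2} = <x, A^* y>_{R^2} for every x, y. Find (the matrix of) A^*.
A^* = A^T =
[[2, -3],
 [3, 0]]

For real matrices with standard dot products, the defining identity <Ax, y> = <x, A^* y> gives (Ax)^T y = x^T (A^*) y, i.e. x^T A^T y = x^T (A^*) y. Since this holds for all x, y, we must have A^* = A^T. Therefore
A^* =
[[2, -3],
 [3, 0]].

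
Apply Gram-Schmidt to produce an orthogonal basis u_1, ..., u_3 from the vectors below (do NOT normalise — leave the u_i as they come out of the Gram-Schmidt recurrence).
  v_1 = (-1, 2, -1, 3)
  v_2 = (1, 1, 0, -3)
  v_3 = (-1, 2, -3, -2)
Orthogonal basis:
  u_1 = (-1, 2, -1, 3)
  u_2 = (7/15, 31/15, -8/15, -7/5)
  u_3 = (-144/101, -75/101, -225/101, -73/101)

Apply the Gram-Schmidt recurrence
  u_1 = v_1
  u_i = v_i − Σ_{j<i} ((v_i · u_j) / (u_j · u_j)) · u_j.

Step by step this gives:
  u_1 = (-1, 2, -1, 3)
  u_2 = (7/15, 31/15, -8/15, -7/5)
  u_3 = (-144/101, -75/101, -225/101, -73/101)

Orthogonality check:
  u_2 · u_1 = 0 (should be 0)
  u_3 · u_1 = 0 (should be 0)
  u_3 · u_2 = 0 (should be 0)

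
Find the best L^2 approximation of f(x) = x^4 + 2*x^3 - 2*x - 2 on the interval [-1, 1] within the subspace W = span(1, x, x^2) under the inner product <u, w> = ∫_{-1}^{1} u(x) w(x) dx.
g(x) = 6*x^2/7 - 4*x/5 - 73/35

The best approximation g ∈ W is the orthogonal projection of f onto W. Writing g = a_0 + a_1 x + a_2 x^2, the coefficients solve the normal equations G · a = b where
  G_{ij} = <φ_i, φ_j> and b_i = <f, φ_i>, with φ_0 = 1, φ_1 = x, φ_2 = x^2.
G =
  [2, 0, 2/3]
  [0, 2/3, 0]
  [2/3, 0, 2/5],
b = (-18/5, -8/15, -22/21).
Solving gives a_0 = -73/35, a_1 = -4/5, a_2 = 6/7, so
  g(x) = 6*x^2/7 - 4*x/5 - 73/35.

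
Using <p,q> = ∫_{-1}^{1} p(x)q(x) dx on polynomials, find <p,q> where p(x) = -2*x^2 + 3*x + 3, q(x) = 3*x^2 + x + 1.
<p,q> = 154/15

Expand the product: p(x)·q(x) = -6*x^4 + 7*x^3 + 10*x^2 + 6*x + 3.
∫_{-1}^{1} of each monomial x^k gives [2/(k+1) if k even, 0 if k odd]. Integrating term-by-term (or equivalently evaluating the antiderivative F(x) = -6*x^5/5 + 7*x^4/4 + 10*x^3/3 + 3*x^2 + 3*x at the endpoints):
  F(1) − F(−1) = 593/60 − (-23/60) = 154/15.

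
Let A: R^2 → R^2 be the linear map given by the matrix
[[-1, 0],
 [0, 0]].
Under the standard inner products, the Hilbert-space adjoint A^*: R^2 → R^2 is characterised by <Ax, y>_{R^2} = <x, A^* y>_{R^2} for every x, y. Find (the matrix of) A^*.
A^* = A^T =
[[-1, 0],
 [0, 0]]

For real matrices with standard dot products, the defining identity <Ax, y> = <x, A^* y> gives (Ax)^T y = x^T (A^*) y, i.e. x^T A^T y = x^T (A^*) y. Since this holds for all x, y, we must have A^* = A^T. Therefore
A^* =
[[-1, 0],
 [0, 0]].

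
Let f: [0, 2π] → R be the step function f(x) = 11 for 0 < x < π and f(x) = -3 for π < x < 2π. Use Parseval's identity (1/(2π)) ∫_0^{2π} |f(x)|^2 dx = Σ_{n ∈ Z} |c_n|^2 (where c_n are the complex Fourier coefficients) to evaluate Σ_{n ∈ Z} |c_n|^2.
Σ |c_n|^2 = 65

Parseval equates the L^2 energy of f (normalised by 1/(2π)) with the ℓ^2 sum of its Fourier coefficients: (1/(2π)) ∫_0^{2π} |f|^2 = Σ |c_n|^2.
Compute the left side: (1/(2π)) [∫_0^π 11^2 dx + ∫_π^{2π} (-3)^2 dx] = (1/(2π)) · (121π + 9π) = (121 + 9)/2 = 65.
So Σ_{n ∈ Z} |c_n|^2 = 65.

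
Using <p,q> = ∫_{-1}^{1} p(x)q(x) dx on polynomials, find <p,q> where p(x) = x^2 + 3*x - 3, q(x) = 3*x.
<p,q> = 6

Expand the product: p(x)·q(x) = 3*x^3 + 9*x^2 - 9*x.
∫_{-1}^{1} of each monomial x^k gives [2/(k+1) if k even, 0 if k odd]. Integrating term-by-term (or equivalently evaluating the antiderivative F(x) = 3*x^4/4 + 3*x^3 - 9*x^2/2 at the endpoints):
  F(1) − F(−1) = -3/4 − (-27/4) = 6.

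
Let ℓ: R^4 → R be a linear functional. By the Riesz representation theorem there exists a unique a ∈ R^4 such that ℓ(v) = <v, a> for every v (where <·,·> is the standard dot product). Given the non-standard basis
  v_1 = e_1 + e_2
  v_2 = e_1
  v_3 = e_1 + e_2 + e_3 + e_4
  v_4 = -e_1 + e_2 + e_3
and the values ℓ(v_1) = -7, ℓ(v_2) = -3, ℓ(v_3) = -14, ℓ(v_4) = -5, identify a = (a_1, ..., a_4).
a = (-3, -4, -4, -3)

Write a = (a_1, ..., a_4) in the standard basis. For each basis vector v_i, ℓ(v_i) = <v_i, a> is a linear equation in the a_j's. Collect the n equations into a matrix system V a = ℓ, where row i of V is v_i (expressed in the standard basis). Since V is invertible (lower-triangular with 1s on the diagonal, up to permutation), solve by back-substitution:
  V =
[[1, 1, 0, 0],
 [1, 0, 0, 0],
 [1, 1, 1, 1],
 [-1, 1, 1, 0]]
  V a = (-7, -3, -14, -5)
Solving gives a = (-3, -4, -4, -3).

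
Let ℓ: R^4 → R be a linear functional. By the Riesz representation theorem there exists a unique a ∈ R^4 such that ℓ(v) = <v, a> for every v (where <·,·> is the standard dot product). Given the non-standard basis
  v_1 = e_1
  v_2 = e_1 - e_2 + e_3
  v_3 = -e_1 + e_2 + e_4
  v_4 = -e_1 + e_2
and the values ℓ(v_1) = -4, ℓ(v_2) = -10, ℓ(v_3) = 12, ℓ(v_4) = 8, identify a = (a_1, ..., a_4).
a = (-4, 4, -2, 4)

Write a = (a_1, ..., a_4) in the standard basis. For each basis vector v_i, ℓ(v_i) = <v_i, a> is a linear equation in the a_j's. Collect the n equations into a matrix system V a = ℓ, where row i of V is v_i (expressed in the standard basis). Since V is invertible (lower-triangular with 1s on the diagonal, up to permutation), solve by back-substitution:
  V =
[[1, 0, 0, 0],
 [1, -1, 1, 0],
 [-1, 1, 0, 1],
 [-1, 1, 0, 0]]
  V a = (-4, -10, 12, 8)
Solving gives a = (-4, 4, -2, 4).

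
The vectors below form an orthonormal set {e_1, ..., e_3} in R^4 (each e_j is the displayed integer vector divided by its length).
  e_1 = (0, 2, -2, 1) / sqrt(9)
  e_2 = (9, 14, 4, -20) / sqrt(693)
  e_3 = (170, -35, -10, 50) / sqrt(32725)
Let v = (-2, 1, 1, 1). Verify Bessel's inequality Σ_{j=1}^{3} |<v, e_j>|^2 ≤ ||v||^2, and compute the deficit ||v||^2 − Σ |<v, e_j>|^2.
Σ |<v, e_j>|^2 = 70/17; ||v||^2 = 7; deficit = 49/17

Write each e_j = u_j / sqrt(<u_j, u_j>) where u_j is the displayed integer vector. Then <v, e_j> = <v, u_j> / sqrt(<u_j, u_j>), so |<v, e_j>|^2 = <v, u_j>^2 / <u_j, u_j>.
Coefficients: <v, e_1> = 1/sqrt(9), <v, e_2> = -20/sqrt(693), <v, e_3> = -335/sqrt(32725).
Square and sum: Σ |<v, e_j>|^2 = 70/17.
Compute ||v||^2 = v·v = 7.
Deficit = 7 − 70/17 = 49/17 ≥ 0, confirming Bessel's inequality. (The deficit equals ||v − Σ <v,e_j> e_j||^2, the squared distance from v to span{e_j}.)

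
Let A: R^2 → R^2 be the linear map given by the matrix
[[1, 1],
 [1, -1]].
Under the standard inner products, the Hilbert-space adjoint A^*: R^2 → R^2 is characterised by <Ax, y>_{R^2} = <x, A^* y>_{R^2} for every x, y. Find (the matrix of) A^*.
A^* = A^T =
[[1, 1],
 [1, -1]]

For real matrices with standard dot products, the defining identity <Ax, y> = <x, A^* y> gives (Ax)^T y = x^T (A^*) y, i.e. x^T A^T y = x^T (A^*) y. Since this holds for all x, y, we must have A^* = A^T. Therefore
A^* =
[[1, 1],
 [1, -1]].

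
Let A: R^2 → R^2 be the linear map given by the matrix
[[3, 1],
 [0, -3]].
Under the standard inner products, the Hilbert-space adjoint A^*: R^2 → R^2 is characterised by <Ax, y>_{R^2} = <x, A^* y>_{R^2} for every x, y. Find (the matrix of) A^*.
A^* = A^T =
[[3, 0],
 [1, -3]]

For real matrices with standard dot products, the defining identity <Ax, y> = <x, A^* y> gives (Ax)^T y = x^T (A^*) y, i.e. x^T A^T y = x^T (A^*) y. Since this holds for all x, y, we must have A^* = A^T. Therefore
A^* =
[[3, 0],
 [1, -3]].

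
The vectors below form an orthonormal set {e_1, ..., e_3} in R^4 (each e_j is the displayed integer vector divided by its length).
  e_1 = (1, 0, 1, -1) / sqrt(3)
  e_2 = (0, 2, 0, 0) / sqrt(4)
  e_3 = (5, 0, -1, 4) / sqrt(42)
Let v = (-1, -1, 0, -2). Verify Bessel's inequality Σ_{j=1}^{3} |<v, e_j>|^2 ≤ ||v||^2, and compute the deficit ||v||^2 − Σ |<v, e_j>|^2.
Σ |<v, e_j>|^2 = 75/14; ||v||^2 = 6; deficit = 9/14

Write each e_j = u_j / sqrt(<u_j, u_j>) where u_j is the displayed integer vector. Then <v, e_j> = <v, u_j> / sqrt(<u_j, u_j>), so |<v, e_j>|^2 = <v, u_j>^2 / <u_j, u_j>.
Coefficients: <v, e_1> = 1/sqrt(3), <v, e_2> = -2/sqrt(4), <v, e_3> = -13/sqrt(42).
Square and sum: Σ |<v, e_j>|^2 = 75/14.
Compute ||v||^2 = v·v = 6.
Deficit = 6 − 75/14 = 9/14 ≥ 0, confirming Bessel's inequality. (The deficit equals ||v − Σ <v,e_j> e_j||^2, the squared distance from v to span{e_j}.)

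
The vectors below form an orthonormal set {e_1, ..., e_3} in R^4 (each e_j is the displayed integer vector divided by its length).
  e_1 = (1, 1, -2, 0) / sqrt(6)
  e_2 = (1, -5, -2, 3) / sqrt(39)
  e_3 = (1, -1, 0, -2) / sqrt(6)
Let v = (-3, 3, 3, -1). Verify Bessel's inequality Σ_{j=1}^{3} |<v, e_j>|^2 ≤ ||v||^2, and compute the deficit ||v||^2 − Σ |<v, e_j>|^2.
Σ |<v, e_j>|^2 = 1067/39; ||v||^2 = 28; deficit = 25/39

Write each e_j = u_j / sqrt(<u_j, u_j>) where u_j is the displayed integer vector. Then <v, e_j> = <v, u_j> / sqrt(<u_j, u_j>), so |<v, e_j>|^2 = <v, u_j>^2 / <u_j, u_j>.
Coefficients: <v, e_1> = -6/sqrt(6), <v, e_2> = -27/sqrt(39), <v, e_3> = -4/sqrt(6).
Square and sum: Σ |<v, e_j>|^2 = 1067/39.
Compute ||v||^2 = v·v = 28.
Deficit = 28 − 1067/39 = 25/39 ≥ 0, confirming Bessel's inequality. (The deficit equals ||v − Σ <v,e_j> e_j||^2, the squared distance from v to span{e_j}.)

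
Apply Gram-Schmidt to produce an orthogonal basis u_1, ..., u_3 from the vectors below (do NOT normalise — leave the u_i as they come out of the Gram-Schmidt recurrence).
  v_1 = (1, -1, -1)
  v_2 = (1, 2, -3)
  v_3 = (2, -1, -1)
Orthogonal basis:
  u_1 = (1, -1, -1)
  u_2 = (1/3, 8/3, -7/3)
  u_3 = (25/38, 5/19, 15/38)

Apply the Gram-Schmidt recurrence
  u_1 = v_1
  u_i = v_i − Σ_{j<i} ((v_i · u_j) / (u_j · u_j)) · u_j.

Step by step this gives:
  u_1 = (1, -1, -1)
  u_2 = (1/3, 8/3, -7/3)
  u_3 = (25/38, 5/19, 15/38)

Orthogonality check:
  u_2 · u_1 = 0 (should be 0)
  u_3 · u_1 = 0 (should be 0)
  u_3 · u_2 = 0 (should be 0)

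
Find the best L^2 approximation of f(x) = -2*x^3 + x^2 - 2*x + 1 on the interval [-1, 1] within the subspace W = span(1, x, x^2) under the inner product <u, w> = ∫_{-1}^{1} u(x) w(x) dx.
g(x) = x^2 - 16*x/5 + 1

The best approximation g ∈ W is the orthogonal projection of f onto W. Writing g = a_0 + a_1 x + a_2 x^2, the coefficients solve the normal equations G · a = b where
  G_{ij} = <φ_i, φ_j> and b_i = <f, φ_i>, with φ_0 = 1, φ_1 = x, φ_2 = x^2.
G =
  [2, 0, 2/3]
  [0, 2/3, 0]
  [2/3, 0, 2/5],
b = (8/3, -32/15, 16/15).
Solving gives a_0 = 1, a_1 = -16/5, a_2 = 1, so
  g(x) = x^2 - 16*x/5 + 1.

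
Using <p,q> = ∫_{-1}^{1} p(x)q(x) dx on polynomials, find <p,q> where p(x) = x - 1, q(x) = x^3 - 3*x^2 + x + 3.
<p,q> = -44/15

Expand the product: p(x)·q(x) = x^4 - 4*x^3 + 4*x^2 + 2*x - 3.
∫_{-1}^{1} of each monomial x^k gives [2/(k+1) if k even, 0 if k odd]. Integrating term-by-term (or equivalently evaluating the antiderivative F(x) = x^5/5 - x^4 + 4*x^3/3 + x^2 - 3*x at the endpoints):
  F(1) − F(−1) = -22/15 − (22/15) = -44/15.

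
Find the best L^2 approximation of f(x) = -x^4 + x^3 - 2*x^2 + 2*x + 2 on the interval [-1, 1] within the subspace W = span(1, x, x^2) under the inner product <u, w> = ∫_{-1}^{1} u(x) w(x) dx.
g(x) = -20*x^2/7 + 13*x/5 + 73/35

The best approximation g ∈ W is the orthogonal projection of f onto W. Writing g = a_0 + a_1 x + a_2 x^2, the coefficients solve the normal equations G · a = b where
  G_{ij} = <φ_i, φ_j> and b_i = <f, φ_i>, with φ_0 = 1, φ_1 = x, φ_2 = x^2.
G =
  [2, 0, 2/3]
  [0, 2/3, 0]
  [2/3, 0, 2/5],
b = (34/15, 26/15, 26/105).
Solving gives a_0 = 73/35, a_1 = 13/5, a_2 = -20/7, so
  g(x) = -20*x^2/7 + 13*x/5 + 73/35.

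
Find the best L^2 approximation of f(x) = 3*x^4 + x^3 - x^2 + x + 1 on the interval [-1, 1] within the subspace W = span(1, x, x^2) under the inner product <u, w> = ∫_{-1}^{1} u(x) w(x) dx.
g(x) = 11*x^2/7 + 8*x/5 + 26/35

The best approximation g ∈ W is the orthogonal projection of f onto W. Writing g = a_0 + a_1 x + a_2 x^2, the coefficients solve the normal equations G · a = b where
  G_{ij} = <φ_i, φ_j> and b_i = <f, φ_i>, with φ_0 = 1, φ_1 = x, φ_2 = x^2.
G =
  [2, 0, 2/3]
  [0, 2/3, 0]
  [2/3, 0, 2/5],
b = (38/15, 16/15, 118/105).
Solving gives a_0 = 26/35, a_1 = 8/5, a_2 = 11/7, so
  g(x) = 11*x^2/7 + 8*x/5 + 26/35.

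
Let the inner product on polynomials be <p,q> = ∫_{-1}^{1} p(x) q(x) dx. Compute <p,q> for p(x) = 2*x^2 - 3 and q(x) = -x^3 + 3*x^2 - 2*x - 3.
<p,q> = 52/5

Expand the product: p(x)·q(x) = -2*x^5 + 6*x^4 - x^3 - 15*x^2 + 6*x + 9.
∫_{-1}^{1} of each monomial x^k gives [2/(k+1) if k even, 0 if k odd]. Integrating term-by-term (or equivalently evaluating the antiderivative F(x) = -x^6/3 + 6*x^5/5 - x^4/4 - 5*x^3 + 3*x^2 + 9*x at the endpoints):
  F(1) − F(−1) = 457/60 − (-167/60) = 52/5.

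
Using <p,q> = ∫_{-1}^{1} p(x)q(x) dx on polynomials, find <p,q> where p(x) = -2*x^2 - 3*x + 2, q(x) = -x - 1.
<p,q> = -2/3

Expand the product: p(x)·q(x) = 2*x^3 + 5*x^2 + x - 2.
∫_{-1}^{1} of each monomial x^k gives [2/(k+1) if k even, 0 if k odd]. Integrating term-by-term (or equivalently evaluating the antiderivative F(x) = x^4/2 + 5*x^3/3 + x^2/2 - 2*x at the endpoints):
  F(1) − F(−1) = 2/3 − (4/3) = -2/3.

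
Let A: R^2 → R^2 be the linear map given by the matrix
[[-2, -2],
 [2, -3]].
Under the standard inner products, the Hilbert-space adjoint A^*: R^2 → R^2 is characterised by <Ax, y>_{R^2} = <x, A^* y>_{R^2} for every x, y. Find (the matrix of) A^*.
A^* = A^T =
[[-2, 2],
 [-2, -3]]

For real matrices with standard dot products, the defining identity <Ax, y> = <x, A^* y> gives (Ax)^T y = x^T (A^*) y, i.e. x^T A^T y = x^T (A^*) y. Since this holds for all x, y, we must have A^* = A^T. Therefore
A^* =
[[-2, 2],
 [-2, -3]].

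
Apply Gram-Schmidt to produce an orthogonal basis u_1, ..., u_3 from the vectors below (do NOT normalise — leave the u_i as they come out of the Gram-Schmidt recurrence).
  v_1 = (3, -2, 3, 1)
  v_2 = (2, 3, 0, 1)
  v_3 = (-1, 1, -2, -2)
Orthogonal basis:
  u_1 = (3, -2, 3, 1)
  u_2 = (43/23, 71/23, -3/23, 22/23)
  u_3 = (242/321, -11/321, -33/107, -451/321)

Apply the Gram-Schmidt recurrence
  u_1 = v_1
  u_i = v_i − Σ_{j<i} ((v_i · u_j) / (u_j · u_j)) · u_j.

Step by step this gives:
  u_1 = (3, -2, 3, 1)
  u_2 = (43/23, 71/23, -3/23, 22/23)
  u_3 = (242/321, -11/321, -33/107, -451/321)

Orthogonality check:
  u_2 · u_1 = 0 (should be 0)
  u_3 · u_1 = 0 (should be 0)
  u_3 · u_2 = 0 (should be 0)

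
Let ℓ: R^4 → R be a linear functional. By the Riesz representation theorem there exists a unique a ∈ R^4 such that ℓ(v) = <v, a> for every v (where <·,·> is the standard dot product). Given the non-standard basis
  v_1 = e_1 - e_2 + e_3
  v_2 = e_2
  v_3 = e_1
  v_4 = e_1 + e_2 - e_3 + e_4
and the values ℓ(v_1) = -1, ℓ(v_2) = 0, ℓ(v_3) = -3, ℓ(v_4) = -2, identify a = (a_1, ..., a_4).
a = (-3, 0, 2, 3)

Write a = (a_1, ..., a_4) in the standard basis. For each basis vector v_i, ℓ(v_i) = <v_i, a> is a linear equation in the a_j's. Collect the n equations into a matrix system V a = ℓ, where row i of V is v_i (expressed in the standard basis). Since V is invertible (lower-triangular with 1s on the diagonal, up to permutation), solve by back-substitution:
  V =
[[1, -1, 1, 0],
 [0, 1, 0, 0],
 [1, 0, 0, 0],
 [1, 1, -1, 1]]
  V a = (-1, 0, -3, -2)
Solving gives a = (-3, 0, 2, 3).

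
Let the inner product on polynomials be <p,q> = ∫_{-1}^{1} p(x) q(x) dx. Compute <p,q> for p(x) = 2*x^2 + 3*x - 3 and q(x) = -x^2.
<p,q> = 6/5

Expand the product: p(x)·q(x) = -2*x^4 - 3*x^3 + 3*x^2.
∫_{-1}^{1} of each monomial x^k gives [2/(k+1) if k even, 0 if k odd]. Integrating term-by-term (or equivalently evaluating the antiderivative F(x) = -2*x^5/5 - 3*x^4/4 + x^3 at the endpoints):
  F(1) − F(−1) = -3/20 − (-27/20) = 6/5.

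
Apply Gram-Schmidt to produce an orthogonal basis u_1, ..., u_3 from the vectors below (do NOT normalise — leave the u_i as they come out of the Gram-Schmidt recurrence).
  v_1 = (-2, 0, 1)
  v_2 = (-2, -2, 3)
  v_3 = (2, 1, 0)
Orthogonal basis:
  u_1 = (-2, 0, 1)
  u_2 = (4/5, -2, 8/5)
  u_3 = (4/9, 8/9, 8/9)

Apply the Gram-Schmidt recurrence
  u_1 = v_1
  u_i = v_i − Σ_{j<i} ((v_i · u_j) / (u_j · u_j)) · u_j.

Step by step this gives:
  u_1 = (-2, 0, 1)
  u_2 = (4/5, -2, 8/5)
  u_3 = (4/9, 8/9, 8/9)

Orthogonality check:
  u_2 · u_1 = 0 (should be 0)
  u_3 · u_1 = 0 (should be 0)
  u_3 · u_2 = 0 (should be 0)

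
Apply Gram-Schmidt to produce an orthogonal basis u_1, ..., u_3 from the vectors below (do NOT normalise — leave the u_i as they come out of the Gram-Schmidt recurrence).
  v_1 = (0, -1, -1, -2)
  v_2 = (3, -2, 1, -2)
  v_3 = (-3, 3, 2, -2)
Orthogonal basis:
  u_1 = (0, -1, -1, -2)
  u_2 = (3, -7/6, 11/6, -1/3)
  u_3 = (-102/83, 178/83, 242/83, -210/83)

Apply the Gram-Schmidt recurrence
  u_1 = v_1
  u_i = v_i − Σ_{j<i} ((v_i · u_j) / (u_j · u_j)) · u_j.

Step by step this gives:
  u_1 = (0, -1, -1, -2)
  u_2 = (3, -7/6, 11/6, -1/3)
  u_3 = (-102/83, 178/83, 242/83, -210/83)

Orthogonality check:
  u_2 · u_1 = 0 (should be 0)
  u_3 · u_1 = 0 (should be 0)
  u_3 · u_2 = 0 (should be 0)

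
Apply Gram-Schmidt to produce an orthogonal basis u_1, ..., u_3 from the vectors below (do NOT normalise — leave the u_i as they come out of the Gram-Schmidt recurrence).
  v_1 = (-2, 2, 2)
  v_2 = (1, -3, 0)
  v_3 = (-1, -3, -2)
Orthogonal basis:
  u_1 = (-2, 2, 2)
  u_2 = (-1/3, -5/3, 4/3)
  u_3 = (-15/7, -5/7, -10/7)

Apply the Gram-Schmidt recurrence
  u_1 = v_1
  u_i = v_i − Σ_{j<i} ((v_i · u_j) / (u_j · u_j)) · u_j.

Step by step this gives:
  u_1 = (-2, 2, 2)
  u_2 = (-1/3, -5/3, 4/3)
  u_3 = (-15/7, -5/7, -10/7)

Orthogonality check:
  u_2 · u_1 = 0 (should be 0)
  u_3 · u_1 = 0 (should be 0)
  u_3 · u_2 = 0 (should be 0)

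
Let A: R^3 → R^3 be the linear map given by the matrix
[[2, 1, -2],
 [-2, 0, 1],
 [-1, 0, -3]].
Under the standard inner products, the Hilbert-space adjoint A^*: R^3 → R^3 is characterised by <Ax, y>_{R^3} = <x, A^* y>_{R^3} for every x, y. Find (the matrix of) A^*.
A^* = A^T =
[[2, -2, -1],
 [1, 0, 0],
 [-2, 1, -3]]

For real matrices with standard dot products, the defining identity <Ax, y> = <x, A^* y> gives (Ax)^T y = x^T (A^*) y, i.e. x^T A^T y = x^T (A^*) y. Since this holds for all x, y, we must have A^* = A^T. Therefore
A^* =
[[2, -2, -1],
 [1, 0, 0],
 [-2, 1, -3]].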